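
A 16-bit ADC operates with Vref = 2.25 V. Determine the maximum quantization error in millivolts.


The maximum quantization error is +/- LSB/2.
LSB = Vref / 2^n = 2.25 / 65536 = 3.433e-05 V
Max error = LSB / 2 = 3.433e-05 / 2 = 1.717e-05 V
Max error = 0.0172 mV

0.0172 mV


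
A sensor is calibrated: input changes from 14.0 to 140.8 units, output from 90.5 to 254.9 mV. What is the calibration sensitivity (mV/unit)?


Sensitivity = (y2 - y1) / (x2 - x1).
S = (254.9 - 90.5) / (140.8 - 14.0)
S = 164.4 / 126.8
S = 1.2965 mV/unit

1.2965 mV/unit


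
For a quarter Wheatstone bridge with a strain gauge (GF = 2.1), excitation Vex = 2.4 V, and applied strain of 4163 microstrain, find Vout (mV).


Quarter bridge output: Vout = (GF * epsilon * Vex) / 4.
Vout = (2.1 * 4163e-6 * 2.4) / 4
Vout = 0.02098152 / 4 V
Vout = 0.00524538 V = 5.2454 mV

5.2454 mV


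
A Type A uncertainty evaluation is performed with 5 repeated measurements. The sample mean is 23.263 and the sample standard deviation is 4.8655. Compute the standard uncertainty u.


The standard uncertainty for Type A evaluation is u = s / sqrt(n).
u = 4.8655 / sqrt(5)
u = 4.8655 / 2.2361
u = 2.1759

2.1759


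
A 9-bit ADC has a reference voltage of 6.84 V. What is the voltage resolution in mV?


The resolution (LSB) of an ADC is Vref / 2^n.
LSB = 6.84 / 2^9
LSB = 6.84 / 512
LSB = 0.01335937 V = 13.359375 mV

13.359375 mV


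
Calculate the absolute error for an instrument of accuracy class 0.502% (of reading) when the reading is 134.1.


Absolute error = (accuracy% / 100) * reading.
Error = (0.502 / 100) * 134.1
Error = 0.00502 * 134.1
Error = 0.6732

0.6732


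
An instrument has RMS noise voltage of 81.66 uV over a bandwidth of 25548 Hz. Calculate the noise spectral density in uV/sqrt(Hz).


Noise spectral density = Vrms / sqrt(BW).
NSD = 81.66 / sqrt(25548)
NSD = 81.66 / 159.8374
NSD = 0.5109 uV/sqrt(Hz)

0.5109 uV/sqrt(Hz)


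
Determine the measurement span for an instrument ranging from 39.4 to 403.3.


Span = upper range - lower range.
Span = 403.3 - (39.4)
Span = 363.9

363.9


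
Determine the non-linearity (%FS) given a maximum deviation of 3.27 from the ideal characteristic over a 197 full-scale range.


Linearity error = (max deviation / full scale) * 100%.
Linearity = (3.27 / 197) * 100
Linearity = 1.66 %FS

1.66 %FS


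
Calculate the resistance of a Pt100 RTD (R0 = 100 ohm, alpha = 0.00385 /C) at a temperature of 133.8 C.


The RTD equation: Rt = R0 * (1 + alpha * T).
Rt = 100 * (1 + 0.00385 * 133.8)
Rt = 100 * (1 + 0.51513)
Rt = 100 * 1.51513
Rt = 151.513 ohm

151.513 ohm


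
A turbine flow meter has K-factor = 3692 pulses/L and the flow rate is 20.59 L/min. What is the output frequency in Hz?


Frequency = K * Q / 60 (converting L/min to L/s).
f = 3692 * 20.59 / 60
f = 76018.28 / 60
f = 1266.97 Hz

1266.97 Hz


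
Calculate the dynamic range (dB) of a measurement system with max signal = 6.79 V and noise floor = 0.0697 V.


Dynamic range = 20 * log10(Vmax / Vnoise).
DR = 20 * log10(6.79 / 0.0697)
DR = 20 * log10(97.42)
DR = 39.77 dB

39.77 dB


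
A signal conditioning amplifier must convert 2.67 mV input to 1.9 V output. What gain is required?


Gain = Vout / Vin (converting to same units).
G = 1.9 V / 2.67 mV
G = 1900.0 mV / 2.67 mV
G = 711.61

711.61


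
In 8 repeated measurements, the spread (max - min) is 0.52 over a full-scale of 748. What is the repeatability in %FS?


Repeatability = (spread / full scale) * 100%.
R = (0.52 / 748) * 100
R = 0.07 %FS

0.07 %FS


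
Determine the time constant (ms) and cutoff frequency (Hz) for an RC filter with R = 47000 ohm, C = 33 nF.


Time constant: tau = R * C.
tau = 47000 * 3.30e-08 = 0.001551 s
tau = 1.551 ms
Cutoff frequency: fc = 1 / (2*pi*R*C).
fc = 1 / (2*pi*0.001551) = 102.61 Hz

tau = 1.551 ms, fc = 102.61 Hz


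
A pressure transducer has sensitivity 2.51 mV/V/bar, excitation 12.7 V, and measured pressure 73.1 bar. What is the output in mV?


Output = sensitivity * Vex * P.
Vout = 2.51 * 12.7 * 73.1
Vout = 31.877 * 73.1
Vout = 2330.21 mV

2330.21 mV


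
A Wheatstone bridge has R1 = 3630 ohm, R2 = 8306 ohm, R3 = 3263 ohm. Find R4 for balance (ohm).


At balance: R1*R4 = R2*R3, so R4 = R2*R3/R1.
R4 = 8306 * 3263 / 3630
R4 = 27102478 / 3630
R4 = 7466.25 ohm

7466.25 ohm


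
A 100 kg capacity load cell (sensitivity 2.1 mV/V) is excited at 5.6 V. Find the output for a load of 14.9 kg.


Vout = rated_output * Vex * (load / capacity).
Vout = 2.1 * 5.6 * (14.9 / 100)
Vout = 2.1 * 5.6 * 0.149
Vout = 1.752 mV

1.752 mV


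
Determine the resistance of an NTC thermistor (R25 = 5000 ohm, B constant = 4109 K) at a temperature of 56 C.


NTC thermistor equation: Rt = R25 * exp(B * (1/T - 1/T25)).
T in Kelvin: 329.15 K, T25 = 298.15 K
1/T - 1/T25 = 1/329.15 - 1/298.15 = -0.00031589
B * (1/T - 1/T25) = 4109 * -0.00031589 = -1.298
Rt = 5000 * exp(-1.298) = 1365.4 ohm

1365.4 ohm


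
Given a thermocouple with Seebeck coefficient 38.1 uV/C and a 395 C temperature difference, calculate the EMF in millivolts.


The thermocouple output V = sensitivity * dT.
V = 38.1 uV/C * 395 C
V = 15049.5 uV
V = 15.05 mV

15.05 mV


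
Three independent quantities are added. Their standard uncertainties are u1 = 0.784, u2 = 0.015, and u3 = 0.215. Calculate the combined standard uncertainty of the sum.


For a sum of independent quantities, uc = sqrt(u1^2 + u2^2 + u3^2).
uc = sqrt(0.784^2 + 0.015^2 + 0.215^2)
uc = sqrt(0.614656 + 0.000225 + 0.046225)
uc = 0.8131

0.8131


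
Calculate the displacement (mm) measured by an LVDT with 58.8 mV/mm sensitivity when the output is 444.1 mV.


Displacement = Vout / sensitivity.
d = 444.1 / 58.8
d = 7.553 mm

7.553 mm


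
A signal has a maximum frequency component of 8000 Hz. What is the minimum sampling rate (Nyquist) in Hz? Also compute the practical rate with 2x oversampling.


By Nyquist theorem, fs_min = 2 * fmax.
fs_min = 2 * 8000 = 16000 Hz
Practical rate = 2 * fs_min = 2 * 16000 = 32000 Hz

fs_min = 16000 Hz, fs_practical = 32000 Hz


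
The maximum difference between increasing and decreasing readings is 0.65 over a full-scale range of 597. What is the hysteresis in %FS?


Hysteresis = (max difference / full scale) * 100%.
H = (0.65 / 597) * 100
H = 0.109 %FS

0.109 %FS


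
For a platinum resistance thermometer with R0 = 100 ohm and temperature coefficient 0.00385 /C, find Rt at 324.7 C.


The RTD equation: Rt = R0 * (1 + alpha * T).
Rt = 100 * (1 + 0.00385 * 324.7)
Rt = 100 * (1 + 1.250095)
Rt = 100 * 2.250095
Rt = 225.01 ohm

225.01 ohm


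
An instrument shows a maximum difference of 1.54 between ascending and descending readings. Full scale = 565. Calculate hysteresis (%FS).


Hysteresis = (max difference / full scale) * 100%.
H = (1.54 / 565) * 100
H = 0.273 %FS

0.273 %FS


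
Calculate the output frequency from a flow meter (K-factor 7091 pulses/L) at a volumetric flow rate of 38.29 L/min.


Frequency = K * Q / 60 (converting L/min to L/s).
f = 7091 * 38.29 / 60
f = 271514.39 / 60
f = 4525.24 Hz

4525.24 Hz


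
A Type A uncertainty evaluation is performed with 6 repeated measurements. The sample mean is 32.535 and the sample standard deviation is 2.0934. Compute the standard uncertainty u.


The standard uncertainty for Type A evaluation is u = s / sqrt(n).
u = 2.0934 / sqrt(6)
u = 2.0934 / 2.4495
u = 0.8546

0.8546


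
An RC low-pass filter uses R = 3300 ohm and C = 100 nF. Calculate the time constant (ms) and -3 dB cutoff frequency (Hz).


Time constant: tau = R * C.
tau = 3300 * 1.00e-07 = 0.00033 s
tau = 0.33 ms
Cutoff frequency: fc = 1 / (2*pi*R*C).
fc = 1 / (2*pi*0.00033) = 482.29 Hz

tau = 0.33 ms, fc = 482.29 Hz


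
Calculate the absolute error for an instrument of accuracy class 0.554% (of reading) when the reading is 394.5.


Absolute error = (accuracy% / 100) * reading.
Error = (0.554 / 100) * 394.5
Error = 0.00554 * 394.5
Error = 2.1855

2.1855


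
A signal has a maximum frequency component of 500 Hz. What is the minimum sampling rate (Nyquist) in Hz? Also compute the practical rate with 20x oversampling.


By Nyquist theorem, fs_min = 2 * fmax.
fs_min = 2 * 500 = 1000 Hz
Practical rate = 20 * fs_min = 20 * 1000 = 20000 Hz

fs_min = 1000 Hz, fs_practical = 20000 Hz


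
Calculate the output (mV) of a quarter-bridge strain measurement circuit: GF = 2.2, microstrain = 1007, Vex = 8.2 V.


Quarter bridge output: Vout = (GF * epsilon * Vex) / 4.
Vout = (2.2 * 1007e-6 * 8.2) / 4
Vout = 0.01816628 / 4 V
Vout = 0.00454157 V = 4.5416 mV

4.5416 mV


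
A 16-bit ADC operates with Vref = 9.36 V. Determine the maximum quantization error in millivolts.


The maximum quantization error is +/- LSB/2.
LSB = Vref / 2^n = 9.36 / 65536 = 0.00014282 V
Max error = LSB / 2 = 0.00014282 / 2 = 7.141e-05 V
Max error = 0.0714 mV

0.0714 mV


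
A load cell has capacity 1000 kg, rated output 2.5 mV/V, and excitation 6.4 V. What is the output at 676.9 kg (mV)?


Vout = rated_output * Vex * (load / capacity).
Vout = 2.5 * 6.4 * (676.9 / 1000)
Vout = 2.5 * 6.4 * 0.6769
Vout = 10.83 mV

10.83 mV


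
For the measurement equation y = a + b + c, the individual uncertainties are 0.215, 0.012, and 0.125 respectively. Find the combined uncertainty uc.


For a sum of independent quantities, uc = sqrt(u1^2 + u2^2 + u3^2).
uc = sqrt(0.215^2 + 0.012^2 + 0.125^2)
uc = sqrt(0.046225 + 0.000144 + 0.015625)
uc = 0.249

0.249


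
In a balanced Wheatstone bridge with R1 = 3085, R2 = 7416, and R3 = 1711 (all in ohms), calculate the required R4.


At balance: R1*R4 = R2*R3, so R4 = R2*R3/R1.
R4 = 7416 * 1711 / 3085
R4 = 12688776 / 3085
R4 = 4113.06 ohm

4113.06 ohm


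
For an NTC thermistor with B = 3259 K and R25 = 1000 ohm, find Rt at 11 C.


NTC thermistor equation: Rt = R25 * exp(B * (1/T - 1/T25)).
T in Kelvin: 284.15 K, T25 = 298.15 K
1/T - 1/T25 = 1/284.15 - 1/298.15 = 0.00016525
B * (1/T - 1/T25) = 3259 * 0.00016525 = 0.5386
Rt = 1000 * exp(0.5386) = 1713.5 ohm

1713.5 ohm


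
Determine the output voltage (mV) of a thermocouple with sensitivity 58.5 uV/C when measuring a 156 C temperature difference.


The thermocouple output V = sensitivity * dT.
V = 58.5 uV/C * 156 C
V = 9126.0 uV
V = 9.126 mV

9.126 mV


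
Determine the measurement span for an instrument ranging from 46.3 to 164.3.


Span = upper range - lower range.
Span = 164.3 - (46.3)
Span = 118.0

118.0


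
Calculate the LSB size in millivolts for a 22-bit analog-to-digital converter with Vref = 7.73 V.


The resolution (LSB) of an ADC is Vref / 2^n.
LSB = 7.73 / 2^22
LSB = 7.73 / 4194304
LSB = 1.84e-06 V = 0.00184298 mV

0.00184298 mV


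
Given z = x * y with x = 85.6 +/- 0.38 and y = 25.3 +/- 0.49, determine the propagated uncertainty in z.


For a product z = x*y, the relative uncertainty is:
uz/z = sqrt((ux/x)^2 + (uy/y)^2)
Relative uncertainties: ux/x = 0.38/85.6 = 0.004439
uy/y = 0.49/25.3 = 0.019368
z = 85.6 * 25.3 = 2165.7
uz = 2165.7 * sqrt(0.004439^2 + 0.019368^2) = 43.032

43.032


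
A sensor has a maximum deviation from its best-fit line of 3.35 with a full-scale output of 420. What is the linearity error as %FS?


Linearity error = (max deviation / full scale) * 100%.
Linearity = (3.35 / 420) * 100
Linearity = 0.798 %FS

0.798 %FS


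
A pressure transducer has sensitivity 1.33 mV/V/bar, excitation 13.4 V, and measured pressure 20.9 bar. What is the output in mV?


Output = sensitivity * Vex * P.
Vout = 1.33 * 13.4 * 20.9
Vout = 17.822 * 20.9
Vout = 372.48 mV

372.48 mV


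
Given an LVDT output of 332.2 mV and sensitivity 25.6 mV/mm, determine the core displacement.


Displacement = Vout / sensitivity.
d = 332.2 / 25.6
d = 12.977 mm

12.977 mm


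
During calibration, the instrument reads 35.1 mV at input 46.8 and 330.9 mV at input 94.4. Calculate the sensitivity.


Sensitivity = (y2 - y1) / (x2 - x1).
S = (330.9 - 35.1) / (94.4 - 46.8)
S = 295.8 / 47.6
S = 6.2143 mV/unit

6.2143 mV/unit


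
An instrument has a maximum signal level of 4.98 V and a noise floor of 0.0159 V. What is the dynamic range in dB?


Dynamic range = 20 * log10(Vmax / Vnoise).
DR = 20 * log10(4.98 / 0.0159)
DR = 20 * log10(313.21)
DR = 49.92 dB

49.92 dB


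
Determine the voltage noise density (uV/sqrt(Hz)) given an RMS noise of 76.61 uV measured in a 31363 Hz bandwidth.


Noise spectral density = Vrms / sqrt(BW).
NSD = 76.61 / sqrt(31363)
NSD = 76.61 / 177.096
NSD = 0.4326 uV/sqrt(Hz)

0.4326 uV/sqrt(Hz)


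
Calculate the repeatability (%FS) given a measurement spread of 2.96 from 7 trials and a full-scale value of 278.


Repeatability = (spread / full scale) * 100%.
R = (2.96 / 278) * 100
R = 1.065 %FS

1.065 %FS


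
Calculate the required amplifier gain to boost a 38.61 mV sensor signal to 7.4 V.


Gain = Vout / Vin (converting to same units).
G = 7.4 V / 38.61 mV
G = 7400.0 mV / 38.61 mV
G = 191.66

191.66


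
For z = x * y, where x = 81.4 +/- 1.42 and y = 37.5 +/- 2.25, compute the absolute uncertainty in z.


For a product z = x*y, the relative uncertainty is:
uz/z = sqrt((ux/x)^2 + (uy/y)^2)
Relative uncertainties: ux/x = 1.42/81.4 = 0.017445
uy/y = 2.25/37.5 = 0.06
z = 81.4 * 37.5 = 3052.5
uz = 3052.5 * sqrt(0.017445^2 + 0.06^2) = 190.734

190.734


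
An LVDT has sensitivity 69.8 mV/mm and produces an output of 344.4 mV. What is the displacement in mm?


Displacement = Vout / sensitivity.
d = 344.4 / 69.8
d = 4.934 mm

4.934 mm


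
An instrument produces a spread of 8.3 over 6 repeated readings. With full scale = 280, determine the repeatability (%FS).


Repeatability = (spread / full scale) * 100%.
R = (8.3 / 280) * 100
R = 2.964 %FS

2.964 %FS


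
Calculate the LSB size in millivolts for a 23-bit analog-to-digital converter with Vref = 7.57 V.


The resolution (LSB) of an ADC is Vref / 2^n.
LSB = 7.57 / 2^23
LSB = 7.57 / 8388608
LSB = 9e-07 V = 0.00090241 mV

0.00090241 mV


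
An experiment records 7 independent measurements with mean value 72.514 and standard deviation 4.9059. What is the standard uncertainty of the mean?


The standard uncertainty for Type A evaluation is u = s / sqrt(n).
u = 4.9059 / sqrt(7)
u = 4.9059 / 2.6458
u = 1.8543

1.8543


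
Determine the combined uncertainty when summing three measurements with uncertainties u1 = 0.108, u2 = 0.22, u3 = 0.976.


For a sum of independent quantities, uc = sqrt(u1^2 + u2^2 + u3^2).
uc = sqrt(0.108^2 + 0.22^2 + 0.976^2)
uc = sqrt(0.011664 + 0.0484 + 0.952576)
uc = 1.0063

1.0063


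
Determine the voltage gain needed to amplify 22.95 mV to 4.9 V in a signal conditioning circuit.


Gain = Vout / Vin (converting to same units).
G = 4.9 V / 22.95 mV
G = 4900.0 mV / 22.95 mV
G = 213.51

213.51


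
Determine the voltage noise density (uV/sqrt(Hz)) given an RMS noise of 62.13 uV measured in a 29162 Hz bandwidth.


Noise spectral density = Vrms / sqrt(BW).
NSD = 62.13 / sqrt(29162)
NSD = 62.13 / 170.7688
NSD = 0.3638 uV/sqrt(Hz)

0.3638 uV/sqrt(Hz)


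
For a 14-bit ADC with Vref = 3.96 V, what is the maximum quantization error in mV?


The maximum quantization error is +/- LSB/2.
LSB = Vref / 2^n = 3.96 / 16384 = 0.0002417 V
Max error = LSB / 2 = 0.0002417 / 2 = 0.00012085 V
Max error = 0.1208 mV

0.1208 mV


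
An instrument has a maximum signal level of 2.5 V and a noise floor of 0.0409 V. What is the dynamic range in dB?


Dynamic range = 20 * log10(Vmax / Vnoise).
DR = 20 * log10(2.5 / 0.0409)
DR = 20 * log10(61.12)
DR = 35.72 dB

35.72 dB


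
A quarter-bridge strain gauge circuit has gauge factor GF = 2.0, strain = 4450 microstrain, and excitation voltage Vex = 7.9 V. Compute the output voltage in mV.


Quarter bridge output: Vout = (GF * epsilon * Vex) / 4.
Vout = (2.0 * 4450e-6 * 7.9) / 4
Vout = 0.07031 / 4 V
Vout = 0.0175775 V = 17.5775 mV

17.5775 mV


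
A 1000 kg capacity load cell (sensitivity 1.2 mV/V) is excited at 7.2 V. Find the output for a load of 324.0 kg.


Vout = rated_output * Vex * (load / capacity).
Vout = 1.2 * 7.2 * (324.0 / 1000)
Vout = 1.2 * 7.2 * 0.324
Vout = 2.799 mV

2.799 mV


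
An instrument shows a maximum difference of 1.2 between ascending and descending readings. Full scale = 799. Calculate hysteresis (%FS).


Hysteresis = (max difference / full scale) * 100%.
H = (1.2 / 799) * 100
H = 0.15 %FS

0.15 %FS


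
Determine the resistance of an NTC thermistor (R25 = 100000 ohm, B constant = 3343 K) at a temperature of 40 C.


NTC thermistor equation: Rt = R25 * exp(B * (1/T - 1/T25)).
T in Kelvin: 313.15 K, T25 = 298.15 K
1/T - 1/T25 = 1/313.15 - 1/298.15 = -0.00016066
B * (1/T - 1/T25) = 3343 * -0.00016066 = -0.5371
Rt = 100000 * exp(-0.5371) = 58445.1 ohm

58445.1 ohm


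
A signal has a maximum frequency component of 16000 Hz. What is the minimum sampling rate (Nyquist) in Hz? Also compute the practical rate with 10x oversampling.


By Nyquist theorem, fs_min = 2 * fmax.
fs_min = 2 * 16000 = 32000 Hz
Practical rate = 10 * fs_min = 10 * 32000 = 320000 Hz

fs_min = 32000 Hz, fs_practical = 320000 Hz


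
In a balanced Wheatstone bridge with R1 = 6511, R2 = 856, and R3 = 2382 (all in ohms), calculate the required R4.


At balance: R1*R4 = R2*R3, so R4 = R2*R3/R1.
R4 = 856 * 2382 / 6511
R4 = 2038992 / 6511
R4 = 313.16 ohm

313.16 ohm


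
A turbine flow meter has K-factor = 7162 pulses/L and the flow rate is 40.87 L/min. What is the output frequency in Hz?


Frequency = K * Q / 60 (converting L/min to L/s).
f = 7162 * 40.87 / 60
f = 292710.94 / 60
f = 4878.52 Hz

4878.52 Hz


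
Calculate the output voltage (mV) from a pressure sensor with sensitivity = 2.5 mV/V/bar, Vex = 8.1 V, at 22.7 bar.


Output = sensitivity * Vex * P.
Vout = 2.5 * 8.1 * 22.7
Vout = 20.25 * 22.7
Vout = 459.68 mV

459.68 mV


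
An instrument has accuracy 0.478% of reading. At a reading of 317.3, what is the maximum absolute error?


Absolute error = (accuracy% / 100) * reading.
Error = (0.478 / 100) * 317.3
Error = 0.00478 * 317.3
Error = 1.5167

1.5167


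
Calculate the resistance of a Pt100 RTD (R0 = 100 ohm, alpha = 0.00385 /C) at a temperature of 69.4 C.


The RTD equation: Rt = R0 * (1 + alpha * T).
Rt = 100 * (1 + 0.00385 * 69.4)
Rt = 100 * (1 + 0.26719)
Rt = 100 * 1.26719
Rt = 126.719 ohm

126.719 ohm


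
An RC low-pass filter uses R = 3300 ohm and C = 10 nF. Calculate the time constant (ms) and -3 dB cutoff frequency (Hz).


Time constant: tau = R * C.
tau = 3300 * 1.00e-08 = 3.3e-05 s
tau = 0.033 ms
Cutoff frequency: fc = 1 / (2*pi*R*C).
fc = 1 / (2*pi*3.3e-05) = 4822.88 Hz

tau = 0.033 ms, fc = 4822.88 Hz


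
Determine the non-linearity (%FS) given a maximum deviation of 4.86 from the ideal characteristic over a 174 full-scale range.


Linearity error = (max deviation / full scale) * 100%.
Linearity = (4.86 / 174) * 100
Linearity = 2.793 %FS

2.793 %FS


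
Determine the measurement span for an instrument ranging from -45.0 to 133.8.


Span = upper range - lower range.
Span = 133.8 - (-45.0)
Span = 178.8

178.8


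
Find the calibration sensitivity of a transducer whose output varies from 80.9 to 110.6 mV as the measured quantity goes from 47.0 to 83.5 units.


Sensitivity = (y2 - y1) / (x2 - x1).
S = (110.6 - 80.9) / (83.5 - 47.0)
S = 29.7 / 36.5
S = 0.8137 mV/unit

0.8137 mV/unit


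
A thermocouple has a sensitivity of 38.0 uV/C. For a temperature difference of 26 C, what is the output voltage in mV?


The thermocouple output V = sensitivity * dT.
V = 38.0 uV/C * 26 C
V = 988.0 uV
V = 0.988 mV

0.988 mV


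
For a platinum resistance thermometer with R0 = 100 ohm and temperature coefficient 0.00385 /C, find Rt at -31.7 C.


The RTD equation: Rt = R0 * (1 + alpha * T).
Rt = 100 * (1 + 0.00385 * -31.7)
Rt = 100 * (1 + -0.122045)
Rt = 100 * 0.877955
Rt = 87.796 ohm

87.796 ohm


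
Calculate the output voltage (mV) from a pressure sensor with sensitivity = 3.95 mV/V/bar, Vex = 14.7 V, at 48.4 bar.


Output = sensitivity * Vex * P.
Vout = 3.95 * 14.7 * 48.4
Vout = 58.065 * 48.4
Vout = 2810.35 mV

2810.35 mV


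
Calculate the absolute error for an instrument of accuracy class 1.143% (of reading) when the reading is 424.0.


Absolute error = (accuracy% / 100) * reading.
Error = (1.143 / 100) * 424.0
Error = 0.01143 * 424.0
Error = 4.8463

4.8463


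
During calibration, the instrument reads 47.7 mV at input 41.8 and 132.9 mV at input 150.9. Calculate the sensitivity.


Sensitivity = (y2 - y1) / (x2 - x1).
S = (132.9 - 47.7) / (150.9 - 41.8)
S = 85.2 / 109.1
S = 0.7809 mV/unit

0.7809 mV/unit


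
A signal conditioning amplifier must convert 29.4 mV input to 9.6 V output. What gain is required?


Gain = Vout / Vin (converting to same units).
G = 9.6 V / 29.4 mV
G = 9600.0 mV / 29.4 mV
G = 326.53

326.53


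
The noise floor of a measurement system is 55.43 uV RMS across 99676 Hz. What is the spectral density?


Noise spectral density = Vrms / sqrt(BW).
NSD = 55.43 / sqrt(99676)
NSD = 55.43 / 315.7151
NSD = 0.1756 uV/sqrt(Hz)

0.1756 uV/sqrt(Hz)


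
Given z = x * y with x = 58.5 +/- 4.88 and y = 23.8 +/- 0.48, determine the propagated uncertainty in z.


For a product z = x*y, the relative uncertainty is:
uz/z = sqrt((ux/x)^2 + (uy/y)^2)
Relative uncertainties: ux/x = 4.88/58.5 = 0.083419
uy/y = 0.48/23.8 = 0.020168
z = 58.5 * 23.8 = 1392.3
uz = 1392.3 * sqrt(0.083419^2 + 0.020168^2) = 119.49

119.49


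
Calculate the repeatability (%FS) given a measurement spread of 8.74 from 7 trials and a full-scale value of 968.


Repeatability = (spread / full scale) * 100%.
R = (8.74 / 968) * 100
R = 0.903 %FS

0.903 %FS


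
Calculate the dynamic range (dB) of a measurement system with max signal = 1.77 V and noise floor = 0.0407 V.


Dynamic range = 20 * log10(Vmax / Vnoise).
DR = 20 * log10(1.77 / 0.0407)
DR = 20 * log10(43.49)
DR = 32.77 dB

32.77 dB


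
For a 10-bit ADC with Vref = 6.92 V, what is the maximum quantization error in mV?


The maximum quantization error is +/- LSB/2.
LSB = Vref / 2^n = 6.92 / 1024 = 0.00675781 V
Max error = LSB / 2 = 0.00675781 / 2 = 0.00337891 V
Max error = 3.3789 mV

3.3789 mV


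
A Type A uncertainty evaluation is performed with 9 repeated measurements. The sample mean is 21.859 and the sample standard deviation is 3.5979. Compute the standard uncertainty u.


The standard uncertainty for Type A evaluation is u = s / sqrt(n).
u = 3.5979 / sqrt(9)
u = 3.5979 / 3.0
u = 1.1993

1.1993


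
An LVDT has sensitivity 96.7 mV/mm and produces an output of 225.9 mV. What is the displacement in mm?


Displacement = Vout / sensitivity.
d = 225.9 / 96.7
d = 2.336 mm

2.336 mm


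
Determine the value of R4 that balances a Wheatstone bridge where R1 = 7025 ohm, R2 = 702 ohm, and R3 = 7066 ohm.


At balance: R1*R4 = R2*R3, so R4 = R2*R3/R1.
R4 = 702 * 7066 / 7025
R4 = 4960332 / 7025
R4 = 706.1 ohm

706.1 ohm


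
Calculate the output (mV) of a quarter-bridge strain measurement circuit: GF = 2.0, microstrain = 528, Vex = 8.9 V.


Quarter bridge output: Vout = (GF * epsilon * Vex) / 4.
Vout = (2.0 * 528e-6 * 8.9) / 4
Vout = 0.0093984 / 4 V
Vout = 0.0023496 V = 2.3496 mV

2.3496 mV


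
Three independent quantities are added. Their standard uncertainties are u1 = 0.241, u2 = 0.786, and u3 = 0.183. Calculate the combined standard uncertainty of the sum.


For a sum of independent quantities, uc = sqrt(u1^2 + u2^2 + u3^2).
uc = sqrt(0.241^2 + 0.786^2 + 0.183^2)
uc = sqrt(0.058081 + 0.617796 + 0.033489)
uc = 0.8422

0.8422


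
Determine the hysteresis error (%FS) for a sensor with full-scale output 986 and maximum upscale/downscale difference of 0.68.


Hysteresis = (max difference / full scale) * 100%.
H = (0.68 / 986) * 100
H = 0.069 %FS

0.069 %FS


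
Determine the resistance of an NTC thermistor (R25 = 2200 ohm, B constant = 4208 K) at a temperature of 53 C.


NTC thermistor equation: Rt = R25 * exp(B * (1/T - 1/T25)).
T in Kelvin: 326.15 K, T25 = 298.15 K
1/T - 1/T25 = 1/326.15 - 1/298.15 = -0.00028794
B * (1/T - 1/T25) = 4208 * -0.00028794 = -1.2117
Rt = 2200 * exp(-1.2117) = 654.9 ohm

654.9 ohm


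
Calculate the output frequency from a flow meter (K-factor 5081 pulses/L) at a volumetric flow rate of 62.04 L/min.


Frequency = K * Q / 60 (converting L/min to L/s).
f = 5081 * 62.04 / 60
f = 315225.24 / 60
f = 5253.75 Hz

5253.75 Hz


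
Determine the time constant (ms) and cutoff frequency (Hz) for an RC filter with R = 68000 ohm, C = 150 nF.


Time constant: tau = R * C.
tau = 68000 * 1.50e-07 = 0.0102 s
tau = 10.2 ms
Cutoff frequency: fc = 1 / (2*pi*R*C).
fc = 1 / (2*pi*0.0102) = 15.6 Hz

tau = 10.2 ms, fc = 15.6 Hz


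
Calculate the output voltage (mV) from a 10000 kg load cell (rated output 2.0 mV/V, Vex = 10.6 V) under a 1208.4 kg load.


Vout = rated_output * Vex * (load / capacity).
Vout = 2.0 * 10.6 * (1208.4 / 10000)
Vout = 2.0 * 10.6 * 0.12084
Vout = 2.562 mV

2.562 mV


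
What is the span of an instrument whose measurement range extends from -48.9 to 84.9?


Span = upper range - lower range.
Span = 84.9 - (-48.9)
Span = 133.8

133.8


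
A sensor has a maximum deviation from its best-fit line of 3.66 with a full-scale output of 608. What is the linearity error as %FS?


Linearity error = (max deviation / full scale) * 100%.
Linearity = (3.66 / 608) * 100
Linearity = 0.602 %FS

0.602 %FS


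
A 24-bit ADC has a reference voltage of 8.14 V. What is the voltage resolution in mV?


The resolution (LSB) of an ADC is Vref / 2^n.
LSB = 8.14 / 2^24
LSB = 8.14 / 16777216
LSB = 4.9e-07 V = 0.00048518 mV

0.00048518 mV


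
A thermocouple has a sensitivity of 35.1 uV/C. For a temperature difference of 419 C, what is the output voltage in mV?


The thermocouple output V = sensitivity * dT.
V = 35.1 uV/C * 419 C
V = 14706.9 uV
V = 14.707 mV

14.707 mV


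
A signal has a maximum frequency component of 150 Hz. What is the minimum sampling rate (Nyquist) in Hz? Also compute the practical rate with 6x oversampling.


By Nyquist theorem, fs_min = 2 * fmax.
fs_min = 2 * 150 = 300 Hz
Practical rate = 6 * fs_min = 6 * 300 = 1800 Hz

fs_min = 300 Hz, fs_practical = 1800 Hz


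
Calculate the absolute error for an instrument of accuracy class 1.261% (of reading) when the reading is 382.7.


Absolute error = (accuracy% / 100) * reading.
Error = (1.261 / 100) * 382.7
Error = 0.01261 * 382.7
Error = 4.8258

4.8258


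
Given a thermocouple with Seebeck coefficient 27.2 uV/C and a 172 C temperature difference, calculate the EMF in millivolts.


The thermocouple output V = sensitivity * dT.
V = 27.2 uV/C * 172 C
V = 4678.4 uV
V = 4.678 mV

4.678 mV


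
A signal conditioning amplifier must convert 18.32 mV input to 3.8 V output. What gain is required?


Gain = Vout / Vin (converting to same units).
G = 3.8 V / 18.32 mV
G = 3800.0 mV / 18.32 mV
G = 207.42

207.42


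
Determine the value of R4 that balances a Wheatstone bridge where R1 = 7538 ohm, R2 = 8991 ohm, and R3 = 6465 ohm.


At balance: R1*R4 = R2*R3, so R4 = R2*R3/R1.
R4 = 8991 * 6465 / 7538
R4 = 58126815 / 7538
R4 = 7711.17 ohm

7711.17 ohm


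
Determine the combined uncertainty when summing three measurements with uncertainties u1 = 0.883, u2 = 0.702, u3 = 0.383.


For a sum of independent quantities, uc = sqrt(u1^2 + u2^2 + u3^2).
uc = sqrt(0.883^2 + 0.702^2 + 0.383^2)
uc = sqrt(0.779689 + 0.492804 + 0.146689)
uc = 1.1913

1.1913


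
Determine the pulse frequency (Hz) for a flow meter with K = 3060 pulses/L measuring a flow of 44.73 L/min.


Frequency = K * Q / 60 (converting L/min to L/s).
f = 3060 * 44.73 / 60
f = 136873.8 / 60
f = 2281.23 Hz

2281.23 Hz


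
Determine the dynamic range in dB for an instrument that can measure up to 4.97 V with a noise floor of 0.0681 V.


Dynamic range = 20 * log10(Vmax / Vnoise).
DR = 20 * log10(4.97 / 0.0681)
DR = 20 * log10(72.98)
DR = 37.26 dB

37.26 dB


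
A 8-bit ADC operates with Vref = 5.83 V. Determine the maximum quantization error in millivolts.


The maximum quantization error is +/- LSB/2.
LSB = Vref / 2^n = 5.83 / 256 = 0.02277344 V
Max error = LSB / 2 = 0.02277344 / 2 = 0.01138672 V
Max error = 11.3867 mV

11.3867 mV


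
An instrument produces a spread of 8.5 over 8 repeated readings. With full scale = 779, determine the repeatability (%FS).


Repeatability = (spread / full scale) * 100%.
R = (8.5 / 779) * 100
R = 1.091 %FS

1.091 %FS


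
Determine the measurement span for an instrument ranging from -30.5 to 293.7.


Span = upper range - lower range.
Span = 293.7 - (-30.5)
Span = 324.2

324.2


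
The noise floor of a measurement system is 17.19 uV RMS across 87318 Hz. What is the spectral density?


Noise spectral density = Vrms / sqrt(BW).
NSD = 17.19 / sqrt(87318)
NSD = 17.19 / 295.4962
NSD = 0.0582 uV/sqrt(Hz)

0.0582 uV/sqrt(Hz)


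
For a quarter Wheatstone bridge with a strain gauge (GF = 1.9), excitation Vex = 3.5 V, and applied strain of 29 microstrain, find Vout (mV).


Quarter bridge output: Vout = (GF * epsilon * Vex) / 4.
Vout = (1.9 * 29e-6 * 3.5) / 4
Vout = 0.00019285 / 4 V
Vout = 4.821e-05 V = 0.0482 mV

0.0482 mV


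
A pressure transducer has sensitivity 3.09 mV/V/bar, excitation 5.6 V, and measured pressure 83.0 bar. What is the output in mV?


Output = sensitivity * Vex * P.
Vout = 3.09 * 5.6 * 83.0
Vout = 17.304 * 83.0
Vout = 1436.23 mV

1436.23 mV


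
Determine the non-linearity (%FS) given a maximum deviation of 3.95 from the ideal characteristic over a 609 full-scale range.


Linearity error = (max deviation / full scale) * 100%.
Linearity = (3.95 / 609) * 100
Linearity = 0.649 %FS

0.649 %FS


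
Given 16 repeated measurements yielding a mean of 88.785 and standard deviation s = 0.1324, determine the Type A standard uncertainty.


The standard uncertainty for Type A evaluation is u = s / sqrt(n).
u = 0.1324 / sqrt(16)
u = 0.1324 / 4.0
u = 0.0331

0.0331


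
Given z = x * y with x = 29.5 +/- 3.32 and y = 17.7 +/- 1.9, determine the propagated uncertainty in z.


For a product z = x*y, the relative uncertainty is:
uz/z = sqrt((ux/x)^2 + (uy/y)^2)
Relative uncertainties: ux/x = 3.32/29.5 = 0.112542
uy/y = 1.9/17.7 = 0.107345
z = 29.5 * 17.7 = 522.1
uz = 522.1 * sqrt(0.112542^2 + 0.107345^2) = 81.208

81.208


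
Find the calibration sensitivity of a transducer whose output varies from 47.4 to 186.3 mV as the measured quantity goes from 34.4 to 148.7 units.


Sensitivity = (y2 - y1) / (x2 - x1).
S = (186.3 - 47.4) / (148.7 - 34.4)
S = 138.9 / 114.3
S = 1.2152 mV/unit

1.2152 mV/unit


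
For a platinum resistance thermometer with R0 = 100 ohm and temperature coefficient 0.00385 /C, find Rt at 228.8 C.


The RTD equation: Rt = R0 * (1 + alpha * T).
Rt = 100 * (1 + 0.00385 * 228.8)
Rt = 100 * (1 + 0.88088)
Rt = 100 * 1.88088
Rt = 188.088 ohm

188.088 ohm


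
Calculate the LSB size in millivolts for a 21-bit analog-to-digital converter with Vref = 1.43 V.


The resolution (LSB) of an ADC is Vref / 2^n.
LSB = 1.43 / 2^21
LSB = 1.43 / 2097152
LSB = 6.8e-07 V = 0.00068188 mV

0.00068188 mV


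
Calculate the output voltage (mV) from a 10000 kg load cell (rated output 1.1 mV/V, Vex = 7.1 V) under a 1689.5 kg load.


Vout = rated_output * Vex * (load / capacity).
Vout = 1.1 * 7.1 * (1689.5 / 10000)
Vout = 1.1 * 7.1 * 0.16895
Vout = 1.319 mV

1.319 mV


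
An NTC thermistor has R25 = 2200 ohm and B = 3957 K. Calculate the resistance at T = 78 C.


NTC thermistor equation: Rt = R25 * exp(B * (1/T - 1/T25)).
T in Kelvin: 351.15 K, T25 = 298.15 K
1/T - 1/T25 = 1/351.15 - 1/298.15 = -0.00050623
B * (1/T - 1/T25) = 3957 * -0.00050623 = -2.0032
Rt = 2200 * exp(-2.0032) = 296.8 ohm

296.8 ohm


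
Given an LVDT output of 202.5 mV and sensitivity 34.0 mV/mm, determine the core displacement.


Displacement = Vout / sensitivity.
d = 202.5 / 34.0
d = 5.956 mm

5.956 mm


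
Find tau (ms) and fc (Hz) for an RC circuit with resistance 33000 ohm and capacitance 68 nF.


Time constant: tau = R * C.
tau = 33000 * 6.80e-08 = 0.002244 s
tau = 2.244 ms
Cutoff frequency: fc = 1 / (2*pi*R*C).
fc = 1 / (2*pi*0.002244) = 70.92 Hz

tau = 2.244 ms, fc = 70.92 Hz


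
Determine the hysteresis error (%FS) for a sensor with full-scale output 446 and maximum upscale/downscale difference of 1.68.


Hysteresis = (max difference / full scale) * 100%.
H = (1.68 / 446) * 100
H = 0.377 %FS

0.377 %FS


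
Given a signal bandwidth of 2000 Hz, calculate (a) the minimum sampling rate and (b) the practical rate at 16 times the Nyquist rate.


By Nyquist theorem, fs_min = 2 * fmax.
fs_min = 2 * 2000 = 4000 Hz
Practical rate = 16 * fs_min = 16 * 4000 = 64000 Hz

fs_min = 4000 Hz, fs_practical = 64000 Hz


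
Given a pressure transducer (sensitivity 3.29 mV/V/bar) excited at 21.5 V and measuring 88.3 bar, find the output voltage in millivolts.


Output = sensitivity * Vex * P.
Vout = 3.29 * 21.5 * 88.3
Vout = 70.735 * 88.3
Vout = 6245.9 mV

6245.9 mV


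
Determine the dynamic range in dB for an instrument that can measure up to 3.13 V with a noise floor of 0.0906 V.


Dynamic range = 20 * log10(Vmax / Vnoise).
DR = 20 * log10(3.13 / 0.0906)
DR = 20 * log10(34.55)
DR = 30.77 dB

30.77 dB


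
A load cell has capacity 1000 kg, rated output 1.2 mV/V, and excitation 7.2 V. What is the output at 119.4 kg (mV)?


Vout = rated_output * Vex * (load / capacity).
Vout = 1.2 * 7.2 * (119.4 / 1000)
Vout = 1.2 * 7.2 * 0.1194
Vout = 1.032 mV

1.032 mV


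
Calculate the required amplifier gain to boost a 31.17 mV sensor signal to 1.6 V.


Gain = Vout / Vin (converting to same units).
G = 1.6 V / 31.17 mV
G = 1600.0 mV / 31.17 mV
G = 51.33

51.33


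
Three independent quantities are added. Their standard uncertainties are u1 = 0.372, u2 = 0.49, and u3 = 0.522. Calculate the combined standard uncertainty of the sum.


For a sum of independent quantities, uc = sqrt(u1^2 + u2^2 + u3^2).
uc = sqrt(0.372^2 + 0.49^2 + 0.522^2)
uc = sqrt(0.138384 + 0.2401 + 0.272484)
uc = 0.8068

0.8068


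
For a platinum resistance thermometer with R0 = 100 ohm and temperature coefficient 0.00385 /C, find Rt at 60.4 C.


The RTD equation: Rt = R0 * (1 + alpha * T).
Rt = 100 * (1 + 0.00385 * 60.4)
Rt = 100 * (1 + 0.23254)
Rt = 100 * 1.23254
Rt = 123.254 ohm

123.254 ohm


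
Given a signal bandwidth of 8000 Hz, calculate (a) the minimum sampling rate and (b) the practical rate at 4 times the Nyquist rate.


By Nyquist theorem, fs_min = 2 * fmax.
fs_min = 2 * 8000 = 16000 Hz
Practical rate = 4 * fs_min = 4 * 16000 = 64000 Hz

fs_min = 16000 Hz, fs_practical = 64000 Hz


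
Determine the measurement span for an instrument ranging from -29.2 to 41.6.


Span = upper range - lower range.
Span = 41.6 - (-29.2)
Span = 70.8

70.8


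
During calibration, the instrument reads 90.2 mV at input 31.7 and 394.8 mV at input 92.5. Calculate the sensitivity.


Sensitivity = (y2 - y1) / (x2 - x1).
S = (394.8 - 90.2) / (92.5 - 31.7)
S = 304.6 / 60.8
S = 5.0099 mV/unit

5.0099 mV/unit


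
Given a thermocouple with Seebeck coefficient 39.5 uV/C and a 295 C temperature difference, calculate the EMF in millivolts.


The thermocouple output V = sensitivity * dT.
V = 39.5 uV/C * 295 C
V = 11652.5 uV
V = 11.652 mV

11.652 mV


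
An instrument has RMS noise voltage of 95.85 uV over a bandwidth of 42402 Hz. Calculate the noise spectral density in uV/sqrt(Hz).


Noise spectral density = Vrms / sqrt(BW).
NSD = 95.85 / sqrt(42402)
NSD = 95.85 / 205.9175
NSD = 0.4655 uV/sqrt(Hz)

0.4655 uV/sqrt(Hz)


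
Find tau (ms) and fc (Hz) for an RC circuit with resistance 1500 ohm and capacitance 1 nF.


Time constant: tau = R * C.
tau = 1500 * 1.00e-09 = 1.5e-06 s
tau = 0.0015 ms
Cutoff frequency: fc = 1 / (2*pi*R*C).
fc = 1 / (2*pi*1.5e-06) = 106103.3 Hz

tau = 0.0015 ms, fc = 106103.3 Hz


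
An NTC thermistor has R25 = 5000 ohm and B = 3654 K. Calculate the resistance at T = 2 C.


NTC thermistor equation: Rt = R25 * exp(B * (1/T - 1/T25)).
T in Kelvin: 275.15 K, T25 = 298.15 K
1/T - 1/T25 = 1/275.15 - 1/298.15 = 0.00028036
B * (1/T - 1/T25) = 3654 * 0.00028036 = 1.0245
Rt = 5000 * exp(1.0245) = 13927.9 ohm

13927.9 ohm


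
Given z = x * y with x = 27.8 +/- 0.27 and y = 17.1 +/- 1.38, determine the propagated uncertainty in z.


For a product z = x*y, the relative uncertainty is:
uz/z = sqrt((ux/x)^2 + (uy/y)^2)
Relative uncertainties: ux/x = 0.27/27.8 = 0.009712
uy/y = 1.38/17.1 = 0.080702
z = 27.8 * 17.1 = 475.4
uz = 475.4 * sqrt(0.009712^2 + 0.080702^2) = 38.641

38.641


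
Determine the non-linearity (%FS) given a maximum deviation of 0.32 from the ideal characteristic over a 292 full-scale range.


Linearity error = (max deviation / full scale) * 100%.
Linearity = (0.32 / 292) * 100
Linearity = 0.11 %FS

0.11 %FS


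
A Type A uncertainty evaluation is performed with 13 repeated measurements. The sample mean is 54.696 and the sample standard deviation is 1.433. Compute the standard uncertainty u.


The standard uncertainty for Type A evaluation is u = s / sqrt(n).
u = 1.433 / sqrt(13)
u = 1.433 / 3.6056
u = 0.3974

0.3974


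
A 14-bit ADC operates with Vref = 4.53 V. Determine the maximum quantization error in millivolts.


The maximum quantization error is +/- LSB/2.
LSB = Vref / 2^n = 4.53 / 16384 = 0.00027649 V
Max error = LSB / 2 = 0.00027649 / 2 = 0.00013824 V
Max error = 0.1382 mV

0.1382 mV


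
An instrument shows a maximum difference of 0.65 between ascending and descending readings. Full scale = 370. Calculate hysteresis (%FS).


Hysteresis = (max difference / full scale) * 100%.
H = (0.65 / 370) * 100
H = 0.176 %FS

0.176 %FS


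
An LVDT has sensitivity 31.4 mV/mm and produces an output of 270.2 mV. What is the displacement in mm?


Displacement = Vout / sensitivity.
d = 270.2 / 31.4
d = 8.605 mm

8.605 mm


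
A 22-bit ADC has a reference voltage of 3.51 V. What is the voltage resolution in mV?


The resolution (LSB) of an ADC is Vref / 2^n.
LSB = 3.51 / 2^22
LSB = 3.51 / 4194304
LSB = 8.4e-07 V = 0.00083685 mV

0.00083685 mV


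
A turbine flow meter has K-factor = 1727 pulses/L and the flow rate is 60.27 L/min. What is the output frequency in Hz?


Frequency = K * Q / 60 (converting L/min to L/s).
f = 1727 * 60.27 / 60
f = 104086.29 / 60
f = 1734.77 Hz

1734.77 Hz


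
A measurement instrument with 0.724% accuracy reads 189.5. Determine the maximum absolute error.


Absolute error = (accuracy% / 100) * reading.
Error = (0.724 / 100) * 189.5
Error = 0.00724 * 189.5
Error = 1.372

1.372


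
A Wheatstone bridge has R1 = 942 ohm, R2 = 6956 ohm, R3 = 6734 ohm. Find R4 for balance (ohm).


At balance: R1*R4 = R2*R3, so R4 = R2*R3/R1.
R4 = 6956 * 6734 / 942
R4 = 46841704 / 942
R4 = 49725.8 ohm

49725.8 ohm


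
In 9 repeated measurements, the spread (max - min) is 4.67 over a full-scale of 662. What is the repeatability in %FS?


Repeatability = (spread / full scale) * 100%.
R = (4.67 / 662) * 100
R = 0.705 %FS

0.705 %FS


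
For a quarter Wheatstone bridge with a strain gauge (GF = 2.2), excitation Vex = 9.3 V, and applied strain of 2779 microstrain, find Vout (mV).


Quarter bridge output: Vout = (GF * epsilon * Vex) / 4.
Vout = (2.2 * 2779e-6 * 9.3) / 4
Vout = 0.05685834 / 4 V
Vout = 0.01421459 V = 14.2146 mV

14.2146 mV


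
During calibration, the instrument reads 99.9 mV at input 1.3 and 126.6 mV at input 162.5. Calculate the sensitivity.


Sensitivity = (y2 - y1) / (x2 - x1).
S = (126.6 - 99.9) / (162.5 - 1.3)
S = 26.7 / 161.2
S = 0.1656 mV/unit

0.1656 mV/unit


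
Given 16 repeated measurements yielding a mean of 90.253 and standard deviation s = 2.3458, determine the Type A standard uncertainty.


The standard uncertainty for Type A evaluation is u = s / sqrt(n).
u = 2.3458 / sqrt(16)
u = 2.3458 / 4.0
u = 0.5865

0.5865
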